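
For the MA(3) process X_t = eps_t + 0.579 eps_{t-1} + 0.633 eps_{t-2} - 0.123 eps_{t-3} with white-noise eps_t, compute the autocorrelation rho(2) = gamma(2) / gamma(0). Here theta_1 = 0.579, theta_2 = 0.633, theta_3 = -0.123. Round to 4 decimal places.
\rho(2) = 0.3208

For an MA(q) process with theta_0 = 1, the autocovariance is
  gamma(k) = sigma^2 * sum_{i=0..q-k} theta_i * theta_{i+k},
and rho(k) = gamma(k) / gamma(0). Sigma^2 cancels.
  numerator   = (1)*(0.633) + (0.579)*(-0.123) = 0.561783.
  denominator = (1)^2 + (0.579)^2 + (0.633)^2 + (-0.123)^2 = 1.751059.
  rho(2) = 0.561783 / 1.751059 = 0.3208.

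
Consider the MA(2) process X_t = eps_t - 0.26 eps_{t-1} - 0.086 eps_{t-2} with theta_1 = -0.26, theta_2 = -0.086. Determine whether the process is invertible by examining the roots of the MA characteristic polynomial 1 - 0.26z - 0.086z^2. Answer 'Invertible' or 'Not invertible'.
\text{Invertible}

The MA(q) characteristic polynomial is P(z) = 1 - 0.26z - 0.086z^2.
Invertibility requires all roots to lie outside the unit circle, i.e. |z| > 1 for every root.
Set 1 + (-0.26) z + (-0.086) z^2 = 0, i.e. a z^2 + b z + c = 0 with a = -0.086, b = -0.26, c = 1.
Discriminant D = b^2 - 4ac = (-0.26)^2 - 4*(-0.086)*1 = 0.0676 - (-0.344) = 0.4116.
D >= 0, so the roots are real: z = (-b +/- sqrt(D)) / (2a) = (0.26 +/- 0.641561) / (-0.172).
  z_1 = (0.26 + 0.641561) / (-0.172) = -5.2416,   |z_1| = 5.2416.
  z_2 = (0.26 - 0.641561) / (-0.172) = 2.2184,   |z_2| = 2.2184.
Moduli of all roots: 5.2416, 2.2184.
All moduli strictly greater than 1? Yes.
Verdict: Invertible.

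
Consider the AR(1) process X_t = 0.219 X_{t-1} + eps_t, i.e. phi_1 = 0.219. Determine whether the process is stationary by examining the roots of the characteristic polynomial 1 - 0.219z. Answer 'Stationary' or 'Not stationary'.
\text{Stationary}

The AR(p) characteristic polynomial is P(z) = 1 - 0.219z.
Stationarity requires all roots to lie outside the unit circle, i.e. |z| > 1 for every root.
This is linear in z: 1 + (-0.219) z = 0  =>  z = -1/(-0.219) = 4.56621,  |z| = 4.56621.
Moduli of all roots: 4.5662.
All moduli strictly greater than 1? Yes.
Verdict: Stationary.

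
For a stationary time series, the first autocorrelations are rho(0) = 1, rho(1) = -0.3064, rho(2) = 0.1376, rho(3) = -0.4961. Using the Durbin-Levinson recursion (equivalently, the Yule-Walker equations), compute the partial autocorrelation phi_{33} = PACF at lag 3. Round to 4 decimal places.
\phi_{33} = -0.4880

The PACF at lag k is phi_{kk}, the last component of the solution
to the Yule-Walker system G_k phi = r_k where
  (G_k)_{ij} = rho(|i - j|), (r_k)_i = rho(i), i,j = 1..k.
Equivalently, Durbin-Levinson gives phi_{kk} iteratively:
  phi_{11} = rho(1)
  phi_{kk} = [rho(k) - sum_{j=1..k-1} phi_{k-1,j} rho(k-j)]
            / [1 - sum_{j=1..k-1} phi_{k-1,j} rho(j)],
  phi_{k,j} = phi_{k-1,j} - phi_{kk} phi_{k-1,k-j},  j = 1..k-1.
Step k = 1:
  phi_11 = rho(1) = -0.3064.
Step k = 2:
  phi_22 = [rho(2) - phi_11 rho(1)] / [1 - phi_11 rho(1)] = [0.1376 - (-0.3064)(-0.3064)] / [1 - (-0.3064)(-0.3064)]
         = 0.04371904 / 0.90611904 = 0.048249.
  Update: phi_21 = phi_11 - phi_22 phi_11 = -0.3064 - (0.048249)(-0.3064) = -0.291617.
Step k = 3:
  phi_33 = [rho(3) - phi_21 rho(2) - phi_22 rho(1)] / [1 - phi_21 rho(1) - phi_22 rho(2)]
    numerator   = -0.4961 - (-0.291617)(0.1376) - (0.048249)(-0.3064) = -0.44119016
    denominator = 1 - (-0.291617)(-0.3064) - (0.048249)(0.1376) = 0.90400965
  phi_33 = -0.44119016 / 0.90400965 = -0.488.
Therefore phi_{33} = -0.4880.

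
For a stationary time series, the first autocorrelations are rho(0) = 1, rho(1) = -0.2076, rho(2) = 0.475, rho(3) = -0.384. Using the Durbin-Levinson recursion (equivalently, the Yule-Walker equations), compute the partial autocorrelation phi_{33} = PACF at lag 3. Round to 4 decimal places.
\phi_{33} = -0.3100

The PACF at lag k is phi_{kk}, the last component of the solution
to the Yule-Walker system G_k phi = r_k where
  (G_k)_{ij} = rho(|i - j|), (r_k)_i = rho(i), i,j = 1..k.
Equivalently, Durbin-Levinson gives phi_{kk} iteratively:
  phi_{11} = rho(1)
  phi_{kk} = [rho(k) - sum_{j=1..k-1} phi_{k-1,j} rho(k-j)]
            / [1 - sum_{j=1..k-1} phi_{k-1,j} rho(j)],
  phi_{k,j} = phi_{k-1,j} - phi_{kk} phi_{k-1,k-j},  j = 1..k-1.
Step k = 1:
  phi_11 = rho(1) = -0.2076.
Step k = 2:
  phi_22 = [rho(2) - phi_11 rho(1)] / [1 - phi_11 rho(1)] = [0.475 - (-0.2076)(-0.2076)] / [1 - (-0.2076)(-0.2076)]
         = 0.43190224 / 0.95690224 = 0.451355.
  Update: phi_21 = phi_11 - phi_22 phi_11 = -0.2076 - (0.451355)(-0.2076) = -0.113899.
Step k = 3:
  phi_33 = [rho(3) - phi_21 rho(2) - phi_22 rho(1)] / [1 - phi_21 rho(1) - phi_22 rho(2)]
    numerator   = -0.384 - (-0.113899)(0.475) - (0.451355)(-0.2076) = -0.23619686
    denominator = 1 - (-0.113899)(-0.2076) - (0.451355)(0.475) = 0.76196117
  phi_33 = -0.23619686 / 0.76196117 = -0.31.
Therefore phi_{33} = -0.3100.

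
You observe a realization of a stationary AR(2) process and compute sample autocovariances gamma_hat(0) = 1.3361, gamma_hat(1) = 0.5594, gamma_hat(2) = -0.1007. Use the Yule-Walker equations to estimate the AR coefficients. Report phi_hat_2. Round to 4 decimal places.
\hat\phi_{2} = -0.3039

The Yule-Walker equations for an AR(p) process read, in matrix form,
  Gamma_p phi = r_p,   with   (Gamma_p)_{ij} = gamma(|i - j|),
                       (r_p)_i = gamma(i),   i,j = 1..p.
Substitute the sample gammas (Toeplitz matrix and right-hand side of size 2):
  Gamma_p = [[1.3361, 0.5594], [0.5594, 1.3361]]
  r_p     = [0.5594, -0.1007]
Written out:
  1.3361 phi_1 + 0.5594 phi_2 = 0.5594
  0.5594 phi_1 + 1.3361 phi_2 = -0.1007
Solve by Cramer's rule:
  det = gamma(0)^2 - gamma(1)^2 = (1.3361)^2 - (0.5594)^2 = 1.78516321 - 0.31292836 = 1.47223485
  phi_hat_1 = [gamma(1) gamma(0) - gamma(1) gamma(2)] / det = [(0.5594)(1.3361) - (0.5594)(-0.1007)] / 1.47223485 = 0.80374592 / 1.47223485 = 0.5459
  phi_hat_2 = [gamma(0) gamma(2) - gamma(1)^2] / det = [(1.3361)(-0.1007) - (0.5594)^2] / 1.47223485 = -0.44747363 / 1.47223485 = -0.3039
So phi_hat = [0.5459, -0.3039].
Therefore phi_hat_2 = -0.3039.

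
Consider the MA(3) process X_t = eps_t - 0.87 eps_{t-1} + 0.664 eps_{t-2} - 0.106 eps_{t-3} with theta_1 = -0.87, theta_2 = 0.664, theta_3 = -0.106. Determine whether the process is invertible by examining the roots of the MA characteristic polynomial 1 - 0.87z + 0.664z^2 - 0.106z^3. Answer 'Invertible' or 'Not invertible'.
\text{Invertible}

The MA(q) characteristic polynomial is P(z) = 1 - 0.87z + 0.664z^2 - 0.106z^3.
Invertibility requires all roots to lie outside the unit circle, i.e. |z| > 1 for every root.
Degree 3: look for a simple real root z0 first, then factor out (1 - z/z0) and solve the remaining quadratic.
Testing z0 = 5: P(5) = 1 + (-0.87)(5) + (0.664)(5)^2 + (-0.106)(5)^3
  = 1 + (-4.35) + (16.6) + (-13.25) = 0.  So z_0 = 5 is a root, |z_0| = 5.
Divide out the factor (1 - 0.2 z) = (1 - z/z0) (since 1/z0 = 0.2):
  P(z) = (1 - 0.2 z)(1 + (-0.67) z + (0.53) z^2)
  [check: z-coef -0.67 - (0.2) = -0.87; z^2-coef 0.53 - (0.2)(-0.67) = 0.664; z^3-coef -(0.2)(0.53) = -0.106.]
Remaining roots from the quadratic factor 1 + (-0.67) z + (0.53) z^2:
  Set 1 + (-0.67) z + (0.53) z^2 = 0, i.e. a z^2 + b z + c = 0 with a = 0.53, b = -0.67, c = 1.
  Discriminant D = b^2 - 4ac = (-0.67)^2 - 4*(0.53)*1 = 0.4489 - (2.12) = -1.6711.
  D < 0, so the roots are the complex-conjugate pair z = (-b +/- i sqrt(-D)) / (2a) = 0.6321 +/- 1.2195i.
  For a conjugate pair |z|^2 = z * conj(z) = (product of roots) = c/a = 1/(0.53) = 1.886792, so |z| = sqrt(1.886792) = 1.3736 for both roots.
Moduli of all roots: 5.0000, 1.3736, 1.3736.
All moduli strictly greater than 1? Yes.
Verdict: Invertible.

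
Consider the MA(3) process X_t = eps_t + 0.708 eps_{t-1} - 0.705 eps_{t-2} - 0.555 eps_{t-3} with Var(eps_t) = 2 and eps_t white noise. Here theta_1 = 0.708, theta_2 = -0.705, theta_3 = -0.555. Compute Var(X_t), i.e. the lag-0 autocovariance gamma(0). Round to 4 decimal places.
\gamma(0) = 4.6126

For an MA(q) process X_t = eps_t + sum_i theta_i eps_{t-i} with
Var(eps_t) = sigma^2, the variance is
  gamma(0) = sigma^2 * (1 + sum_i theta_i^2).
  sum_i theta_i^2 = (0.708)^2 + (-0.705)^2 + (-0.555)^2 = 0.501264 + 0.497025 + 0.308025 = 1.306314.
  gamma(0) = 2 * (1 + 1.306314) = 2 * 2.306314 = 4.612628, which rounds to 4.6126.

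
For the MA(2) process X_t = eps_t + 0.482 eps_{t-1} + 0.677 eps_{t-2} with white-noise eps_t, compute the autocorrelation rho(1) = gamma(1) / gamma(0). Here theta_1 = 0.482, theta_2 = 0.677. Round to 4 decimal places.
\rho(1) = 0.4781

For an MA(q) process with theta_0 = 1, the autocovariance is
  gamma(k) = sigma^2 * sum_{i=0..q-k} theta_i * theta_{i+k},
and rho(k) = gamma(k) / gamma(0). Sigma^2 cancels.
  numerator   = (1)*(0.482) + (0.482)*(0.677) = 0.808314.
  denominator = (1)^2 + (0.482)^2 + (0.677)^2 = 1.690653.
  rho(1) = 0.808314 / 1.690653 = 0.4781.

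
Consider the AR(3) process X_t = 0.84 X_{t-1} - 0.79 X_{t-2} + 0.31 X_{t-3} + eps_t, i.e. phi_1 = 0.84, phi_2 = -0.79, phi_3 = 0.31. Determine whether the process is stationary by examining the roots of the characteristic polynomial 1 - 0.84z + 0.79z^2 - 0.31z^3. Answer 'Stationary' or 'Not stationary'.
\text{Stationary}

The AR(p) characteristic polynomial is P(z) = 1 - 0.84z + 0.79z^2 - 0.31z^3.
Stationarity requires all roots to lie outside the unit circle, i.e. |z| > 1 for every root.
Degree 3: look for a simple real root z0 first, then factor out (1 - z/z0) and solve the remaining quadratic.
Testing z0 = 2: P(2) = 1 + (-0.84)(2) + (0.79)(2)^2 + (-0.31)(2)^3
  = 1 + (-1.68) + (3.16) + (-2.48) = 0.  So z_0 = 2 is a root, |z_0| = 2.
Divide out the factor (1 - 0.5 z) = (1 - z/z0) (since 1/z0 = 0.5):
  P(z) = (1 - 0.5 z)(1 + (-0.34) z + (0.62) z^2)
  [check: z-coef -0.34 - (0.5) = -0.84; z^2-coef 0.62 - (0.5)(-0.34) = 0.79; z^3-coef -(0.5)(0.62) = -0.31.]
Remaining roots from the quadratic factor 1 + (-0.34) z + (0.62) z^2:
  Set 1 + (-0.34) z + (0.62) z^2 = 0, i.e. a z^2 + b z + c = 0 with a = 0.62, b = -0.34, c = 1.
  Discriminant D = b^2 - 4ac = (-0.34)^2 - 4*(0.62)*1 = 0.1156 - (2.48) = -2.3644.
  D < 0, so the roots are the complex-conjugate pair z = (-b +/- i sqrt(-D)) / (2a) = 0.2742 +/- 1.24i.
  For a conjugate pair |z|^2 = z * conj(z) = (product of roots) = c/a = 1/(0.62) = 1.612903, so |z| = sqrt(1.612903) = 1.27 for both roots.
Moduli of all roots: 2.0000, 1.2700, 1.2700.
All moduli strictly greater than 1? Yes.
Verdict: Stationary.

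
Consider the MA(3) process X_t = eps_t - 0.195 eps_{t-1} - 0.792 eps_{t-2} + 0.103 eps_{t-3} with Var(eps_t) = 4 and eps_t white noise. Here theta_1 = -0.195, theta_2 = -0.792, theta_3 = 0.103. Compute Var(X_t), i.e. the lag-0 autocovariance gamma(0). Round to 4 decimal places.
\gamma(0) = 6.7036

For an MA(q) process X_t = eps_t + sum_i theta_i eps_{t-i} with
Var(eps_t) = sigma^2, the variance is
  gamma(0) = sigma^2 * (1 + sum_i theta_i^2).
  sum_i theta_i^2 = (-0.195)^2 + (-0.792)^2 + (0.103)^2 = 0.038025 + 0.627264 + 0.010609 = 0.675898.
  gamma(0) = 4 * (1 + 0.675898) = 4 * 1.675898 = 6.703592, which rounds to 6.7036.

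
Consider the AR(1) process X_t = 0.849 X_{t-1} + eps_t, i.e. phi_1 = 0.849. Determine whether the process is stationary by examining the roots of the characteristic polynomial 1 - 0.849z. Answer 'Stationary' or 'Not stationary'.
\text{Stationary}

The AR(p) characteristic polynomial is P(z) = 1 - 0.849z.
Stationarity requires all roots to lie outside the unit circle, i.e. |z| > 1 for every root.
This is linear in z: 1 + (-0.849) z = 0  =>  z = -1/(-0.849) = 1.177856,  |z| = 1.177856.
Moduli of all roots: 1.1779.
All moduli strictly greater than 1? Yes.
Verdict: Stationary.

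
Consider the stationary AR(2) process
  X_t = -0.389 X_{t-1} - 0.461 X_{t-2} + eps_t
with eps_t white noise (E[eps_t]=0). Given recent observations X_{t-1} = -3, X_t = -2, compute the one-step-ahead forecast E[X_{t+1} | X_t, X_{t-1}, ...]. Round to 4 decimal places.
E[X_{t+1} \mid \mathcal F_t] = 2.1610

For an AR(p) model X_t = c + sum_i phi_i X_{t-i} + eps_t, the
one-step-ahead conditional mean is
  E[X_{t+1} | X_t, ...] = c + sum_i phi_i X_{t+1-i}.
Substitute known values:
  E[X_{t+1} | ...] = (-0.389) * (-2) + (-0.461) * (-3)
                   = 2.1610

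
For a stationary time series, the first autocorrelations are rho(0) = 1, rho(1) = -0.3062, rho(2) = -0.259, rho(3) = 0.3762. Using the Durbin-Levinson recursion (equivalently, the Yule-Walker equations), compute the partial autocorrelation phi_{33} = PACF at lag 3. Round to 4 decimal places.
\phi_{33} = 0.1910

The PACF at lag k is phi_{kk}, the last component of the solution
to the Yule-Walker system G_k phi = r_k where
  (G_k)_{ij} = rho(|i - j|), (r_k)_i = rho(i), i,j = 1..k.
Equivalently, Durbin-Levinson gives phi_{kk} iteratively:
  phi_{11} = rho(1)
  phi_{kk} = [rho(k) - sum_{j=1..k-1} phi_{k-1,j} rho(k-j)]
            / [1 - sum_{j=1..k-1} phi_{k-1,j} rho(j)],
  phi_{k,j} = phi_{k-1,j} - phi_{kk} phi_{k-1,k-j},  j = 1..k-1.
Step k = 1:
  phi_11 = rho(1) = -0.3062.
Step k = 2:
  phi_22 = [rho(2) - phi_11 rho(1)] / [1 - phi_11 rho(1)] = [-0.259 - (-0.3062)(-0.3062)] / [1 - (-0.3062)(-0.3062)]
         = -0.35275844 / 0.90624156 = -0.389254.
  Update: phi_21 = phi_11 - phi_22 phi_11 = -0.3062 - (-0.389254)(-0.3062) = -0.42539.
Step k = 3:
  phi_33 = [rho(3) - phi_21 rho(2) - phi_22 rho(1)] / [1 - phi_21 rho(1) - phi_22 rho(2)]
    numerator   = 0.3762 - (-0.42539)(-0.259) - (-0.389254)(-0.3062) = 0.1468344
    denominator = 1 - (-0.42539)(-0.3062) - (-0.389254)(-0.259) = 0.76892881
  phi_33 = 0.1468344 / 0.76892881 = 0.191.
Therefore phi_{33} = 0.1910.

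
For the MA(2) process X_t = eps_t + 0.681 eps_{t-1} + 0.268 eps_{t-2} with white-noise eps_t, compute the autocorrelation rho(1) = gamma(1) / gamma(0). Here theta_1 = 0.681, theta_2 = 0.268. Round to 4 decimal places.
\rho(1) = 0.5623

For an MA(q) process with theta_0 = 1, the autocovariance is
  gamma(k) = sigma^2 * sum_{i=0..q-k} theta_i * theta_{i+k},
and rho(k) = gamma(k) / gamma(0). Sigma^2 cancels.
  numerator   = (1)*(0.681) + (0.681)*(0.268) = 0.863508.
  denominator = (1)^2 + (0.681)^2 + (0.268)^2 = 1.535585.
  rho(1) = 0.863508 / 1.535585 = 0.5623.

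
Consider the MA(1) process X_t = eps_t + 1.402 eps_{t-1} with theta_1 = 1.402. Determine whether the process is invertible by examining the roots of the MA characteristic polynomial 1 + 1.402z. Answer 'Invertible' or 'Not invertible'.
\text{Not invertible}

The MA(q) characteristic polynomial is P(z) = 1 + 1.402z.
Invertibility requires all roots to lie outside the unit circle, i.e. |z| > 1 for every root.
This is linear in z: 1 + (1.402) z = 0  =>  z = -1/(1.402) = -0.713267,  |z| = 0.713267.
Moduli of all roots: 0.7133.
All moduli strictly greater than 1? No.
Verdict: Not invertible.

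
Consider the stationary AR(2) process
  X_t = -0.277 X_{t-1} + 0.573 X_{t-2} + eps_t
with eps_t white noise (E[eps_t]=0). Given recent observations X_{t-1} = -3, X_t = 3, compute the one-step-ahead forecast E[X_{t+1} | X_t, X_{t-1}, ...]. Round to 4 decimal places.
E[X_{t+1} \mid \mathcal F_t] = -2.5500

For an AR(p) model X_t = c + sum_i phi_i X_{t-i} + eps_t, the
one-step-ahead conditional mean is
  E[X_{t+1} | X_t, ...] = c + sum_i phi_i X_{t+1-i}.
Substitute known values:
  E[X_{t+1} | ...] = (-0.277) * (3) + (0.573) * (-3)
                   = -2.5500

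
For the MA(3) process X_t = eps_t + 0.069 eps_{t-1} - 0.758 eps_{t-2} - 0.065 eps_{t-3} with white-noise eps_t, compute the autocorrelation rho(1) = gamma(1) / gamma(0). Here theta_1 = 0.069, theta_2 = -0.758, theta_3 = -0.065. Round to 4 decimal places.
\rho(1) = 0.0417

For an MA(q) process with theta_0 = 1, the autocovariance is
  gamma(k) = sigma^2 * sum_{i=0..q-k} theta_i * theta_{i+k},
and rho(k) = gamma(k) / gamma(0). Sigma^2 cancels.
  numerator   = (1)*(0.069) + (0.069)*(-0.758) + (-0.758)*(-0.065) = 0.065968.
  denominator = (1)^2 + (0.069)^2 + (-0.758)^2 + (-0.065)^2 = 1.58355.
  rho(1) = 0.065968 / 1.58355 = 0.0417.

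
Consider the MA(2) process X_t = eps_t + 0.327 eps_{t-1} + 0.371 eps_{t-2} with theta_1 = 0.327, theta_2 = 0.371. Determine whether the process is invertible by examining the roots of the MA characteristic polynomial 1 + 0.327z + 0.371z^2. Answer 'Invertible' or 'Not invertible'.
\text{Invertible}

The MA(q) characteristic polynomial is P(z) = 1 + 0.327z + 0.371z^2.
Invertibility requires all roots to lie outside the unit circle, i.e. |z| > 1 for every root.
Set 1 + (0.327) z + (0.371) z^2 = 0, i.e. a z^2 + b z + c = 0 with a = 0.371, b = 0.327, c = 1.
Discriminant D = b^2 - 4ac = (0.327)^2 - 4*(0.371)*1 = 0.106929 - (1.484) = -1.377071.
D < 0, so the roots are the complex-conjugate pair z = (-b +/- i sqrt(-D)) / (2a) = -0.4407 +/- 1.5815i.
For a conjugate pair |z|^2 = z * conj(z) = (product of roots) = c/a = 1/(0.371) = 2.695418, so |z| = sqrt(2.695418) = 1.6418 for both roots.
Moduli of all roots: 1.6418, 1.6418.
All moduli strictly greater than 1? Yes.
Verdict: Invertible.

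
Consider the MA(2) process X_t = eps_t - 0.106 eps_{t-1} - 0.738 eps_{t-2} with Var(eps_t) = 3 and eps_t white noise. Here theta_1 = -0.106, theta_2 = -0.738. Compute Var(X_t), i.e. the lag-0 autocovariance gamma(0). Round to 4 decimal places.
\gamma(0) = 4.6676

For an MA(q) process X_t = eps_t + sum_i theta_i eps_{t-i} with
Var(eps_t) = sigma^2, the variance is
  gamma(0) = sigma^2 * (1 + sum_i theta_i^2).
  sum_i theta_i^2 = (-0.106)^2 + (-0.738)^2 = 0.011236 + 0.544644 = 0.55588.
  gamma(0) = 3 * (1 + 0.55588) = 3 * 1.55588 = 4.66764, which rounds to 4.6676.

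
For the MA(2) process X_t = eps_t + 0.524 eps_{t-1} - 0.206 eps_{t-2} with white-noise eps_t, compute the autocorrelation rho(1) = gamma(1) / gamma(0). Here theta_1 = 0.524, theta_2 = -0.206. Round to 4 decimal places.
\rho(1) = 0.3159

For an MA(q) process with theta_0 = 1, the autocovariance is
  gamma(k) = sigma^2 * sum_{i=0..q-k} theta_i * theta_{i+k},
and rho(k) = gamma(k) / gamma(0). Sigma^2 cancels.
  numerator   = (1)*(0.524) + (0.524)*(-0.206) = 0.416056.
  denominator = (1)^2 + (0.524)^2 + (-0.206)^2 = 1.317012.
  rho(1) = 0.416056 / 1.317012 = 0.3159.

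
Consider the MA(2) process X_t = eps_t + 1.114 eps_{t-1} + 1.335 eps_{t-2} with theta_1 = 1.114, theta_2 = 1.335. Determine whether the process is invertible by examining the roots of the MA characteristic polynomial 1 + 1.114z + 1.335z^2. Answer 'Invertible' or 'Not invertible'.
\text{Not invertible}

The MA(q) characteristic polynomial is P(z) = 1 + 1.114z + 1.335z^2.
Invertibility requires all roots to lie outside the unit circle, i.e. |z| > 1 for every root.
Set 1 + (1.114) z + (1.335) z^2 = 0, i.e. a z^2 + b z + c = 0 with a = 1.335, b = 1.114, c = 1.
Discriminant D = b^2 - 4ac = (1.114)^2 - 4*(1.335)*1 = 1.240996 - (5.34) = -4.099004.
D < 0, so the roots are the complex-conjugate pair z = (-b +/- i sqrt(-D)) / (2a) = -0.4172 +/- 0.7583i.
For a conjugate pair |z|^2 = z * conj(z) = (product of roots) = c/a = 1/(1.335) = 0.749064, so |z| = sqrt(0.749064) = 0.8655 for both roots.
Moduli of all roots: 0.8655, 0.8655.
All moduli strictly greater than 1? No.
Verdict: Not invertible.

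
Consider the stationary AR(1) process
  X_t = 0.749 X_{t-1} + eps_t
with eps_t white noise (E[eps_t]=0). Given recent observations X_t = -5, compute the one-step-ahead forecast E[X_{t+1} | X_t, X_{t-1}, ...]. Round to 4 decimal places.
E[X_{t+1} \mid \mathcal F_t] = -3.7450

For an AR(p) model X_t = c + sum_i phi_i X_{t-i} + eps_t, the
one-step-ahead conditional mean is
  E[X_{t+1} | X_t, ...] = c + sum_i phi_i X_{t+1-i}.
Substitute known values:
  E[X_{t+1} | ...] = (0.749) * (-5)
                   = -3.7450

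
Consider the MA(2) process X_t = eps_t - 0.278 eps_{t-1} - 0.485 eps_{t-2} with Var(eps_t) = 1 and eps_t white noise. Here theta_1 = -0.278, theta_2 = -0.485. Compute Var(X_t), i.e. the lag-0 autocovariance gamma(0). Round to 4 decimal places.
\gamma(0) = 1.3125

For an MA(q) process X_t = eps_t + sum_i theta_i eps_{t-i} with
Var(eps_t) = sigma^2, the variance is
  gamma(0) = sigma^2 * (1 + sum_i theta_i^2).
  sum_i theta_i^2 = (-0.278)^2 + (-0.485)^2 = 0.077284 + 0.235225 = 0.312509.
  gamma(0) = 1 * (1 + 0.312509) = 1 * 1.312509 = 1.312509, which rounds to 1.3125.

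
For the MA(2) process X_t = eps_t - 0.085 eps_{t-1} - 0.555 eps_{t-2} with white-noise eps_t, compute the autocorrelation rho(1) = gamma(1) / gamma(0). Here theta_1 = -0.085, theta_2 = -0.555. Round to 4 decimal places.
\rho(1) = -0.0288

For an MA(q) process with theta_0 = 1, the autocovariance is
  gamma(k) = sigma^2 * sum_{i=0..q-k} theta_i * theta_{i+k},
and rho(k) = gamma(k) / gamma(0). Sigma^2 cancels.
  numerator   = (1)*(-0.085) + (-0.085)*(-0.555) = -0.037825.
  denominator = (1)^2 + (-0.085)^2 + (-0.555)^2 = 1.31525.
  rho(1) = -0.037825 / 1.31525 = -0.0288.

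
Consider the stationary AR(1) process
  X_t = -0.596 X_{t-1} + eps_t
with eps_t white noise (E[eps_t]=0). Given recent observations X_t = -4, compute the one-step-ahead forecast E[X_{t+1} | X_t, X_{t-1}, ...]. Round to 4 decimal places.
E[X_{t+1} \mid \mathcal F_t] = 2.3840

For an AR(p) model X_t = c + sum_i phi_i X_{t-i} + eps_t, the
one-step-ahead conditional mean is
  E[X_{t+1} | X_t, ...] = c + sum_i phi_i X_{t+1-i}.
Substitute known values:
  E[X_{t+1} | ...] = (-0.596) * (-4)
                   = 2.3840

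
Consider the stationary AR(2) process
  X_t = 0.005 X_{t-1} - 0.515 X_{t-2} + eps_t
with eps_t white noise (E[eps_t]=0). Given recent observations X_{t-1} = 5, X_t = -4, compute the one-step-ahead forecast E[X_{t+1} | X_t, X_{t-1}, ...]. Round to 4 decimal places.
E[X_{t+1} \mid \mathcal F_t] = -2.5950

For an AR(p) model X_t = c + sum_i phi_i X_{t-i} + eps_t, the
one-step-ahead conditional mean is
  E[X_{t+1} | X_t, ...] = c + sum_i phi_i X_{t+1-i}.
Substitute known values:
  E[X_{t+1} | ...] = (0.005) * (-4) + (-0.515) * (5)
                   = -2.5950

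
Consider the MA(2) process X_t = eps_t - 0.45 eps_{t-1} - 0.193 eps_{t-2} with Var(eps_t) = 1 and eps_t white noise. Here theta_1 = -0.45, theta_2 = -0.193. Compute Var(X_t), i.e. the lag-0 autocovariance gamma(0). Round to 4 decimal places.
\gamma(0) = 1.2397

For an MA(q) process X_t = eps_t + sum_i theta_i eps_{t-i} with
Var(eps_t) = sigma^2, the variance is
  gamma(0) = sigma^2 * (1 + sum_i theta_i^2).
  sum_i theta_i^2 = (-0.45)^2 + (-0.193)^2 = 0.2025 + 0.037249 = 0.239749.
  gamma(0) = 1 * (1 + 0.239749) = 1 * 1.239749 = 1.239749, which rounds to 1.2397.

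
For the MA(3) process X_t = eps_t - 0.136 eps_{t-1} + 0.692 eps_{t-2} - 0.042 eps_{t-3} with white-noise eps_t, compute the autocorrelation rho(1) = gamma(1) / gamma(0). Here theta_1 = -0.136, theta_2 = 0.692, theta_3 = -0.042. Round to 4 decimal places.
\rho(1) = -0.1729

For an MA(q) process with theta_0 = 1, the autocovariance is
  gamma(k) = sigma^2 * sum_{i=0..q-k} theta_i * theta_{i+k},
and rho(k) = gamma(k) / gamma(0). Sigma^2 cancels.
  numerator   = (1)*(-0.136) + (-0.136)*(0.692) + (0.692)*(-0.042) = -0.259176.
  denominator = (1)^2 + (-0.136)^2 + (0.692)^2 + (-0.042)^2 = 1.499124.
  rho(1) = -0.259176 / 1.499124 = -0.1729.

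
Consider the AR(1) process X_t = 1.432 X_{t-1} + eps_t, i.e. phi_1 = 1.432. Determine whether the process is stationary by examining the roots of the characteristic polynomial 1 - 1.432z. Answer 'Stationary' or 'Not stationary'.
\text{Not stationary}

The AR(p) characteristic polynomial is P(z) = 1 - 1.432z.
Stationarity requires all roots to lie outside the unit circle, i.e. |z| > 1 for every root.
This is linear in z: 1 + (-1.432) z = 0  =>  z = -1/(-1.432) = 0.698324,  |z| = 0.698324.
Moduli of all roots: 0.6983.
All moduli strictly greater than 1? No.
Verdict: Not stationary.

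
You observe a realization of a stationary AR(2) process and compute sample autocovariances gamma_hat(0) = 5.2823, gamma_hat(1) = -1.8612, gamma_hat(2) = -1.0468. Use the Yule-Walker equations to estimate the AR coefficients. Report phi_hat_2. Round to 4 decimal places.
\hat\phi_{2} = -0.3680

The Yule-Walker equations for an AR(p) process read, in matrix form,
  Gamma_p phi = r_p,   with   (Gamma_p)_{ij} = gamma(|i - j|),
                       (r_p)_i = gamma(i),   i,j = 1..p.
Substitute the sample gammas (Toeplitz matrix and right-hand side of size 2):
  Gamma_p = [[5.2823, -1.8612], [-1.8612, 5.2823]]
  r_p     = [-1.8612, -1.0468]
Written out:
  5.2823 phi_1 - 1.8612 phi_2 = -1.8612
  -1.8612 phi_1 + 5.2823 phi_2 = -1.0468
Solve by Cramer's rule:
  det = gamma(0)^2 - gamma(1)^2 = (5.2823)^2 - (-1.8612)^2 = 27.90269329 - 3.46406544 = 24.43862785
  phi_hat_1 = [gamma(1) gamma(0) - gamma(1) gamma(2)] / det = [(-1.8612)(5.2823) - (-1.8612)(-1.0468)] / 24.43862785 = -11.77972092 / 24.43862785 = -0.482
  phi_hat_2 = [gamma(0) gamma(2) - gamma(1)^2] / det = [(5.2823)(-1.0468) - (-1.8612)^2] / 24.43862785 = -8.99357708 / 24.43862785 = -0.368
So phi_hat = [-0.4820, -0.3680].
Therefore phi_hat_2 = -0.3680.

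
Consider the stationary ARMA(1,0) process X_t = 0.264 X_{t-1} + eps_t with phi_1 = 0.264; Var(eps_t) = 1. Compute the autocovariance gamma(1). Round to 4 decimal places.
\gamma(1) = 0.2838

Multiply the model equation by X_{t-k} and take expectations. With theta_0 = psi_0 = 1 and psi_j the MA(infinity) weights, this gives
  gamma(k) - sum_i phi_i gamma(k-i) = c_k,
  c_k = sigma^2 * sum_{j=k..q} theta_j psi_{j-k}   (c_k = 0 for k > q),
using gamma(-m) = gamma(m).
Pure AR (q = 0): c_0 = sigma^2 = 1, c_k = 0 for k >= 1.
Equations for k = 0 and k = 1 (AR order 1):
  gamma(0) = phi_1 gamma(1) + c_0
  gamma(1) = phi_1 gamma(0) + c_1
Substituting the second into the first: gamma(0) (1 - phi_1^2) = c_0 + phi_1 c_1, so
  gamma(0) = c_0 / (1 - phi_1^2) = 1 / (1 - (0.264)^2) = 1 / 0.930304 = 1.074917.
  gamma(1) = phi_1 gamma(0) = (0.264)(1.074917) = 0.283778.
Therefore gamma(1) = 0.2838 (to 4 decimal places).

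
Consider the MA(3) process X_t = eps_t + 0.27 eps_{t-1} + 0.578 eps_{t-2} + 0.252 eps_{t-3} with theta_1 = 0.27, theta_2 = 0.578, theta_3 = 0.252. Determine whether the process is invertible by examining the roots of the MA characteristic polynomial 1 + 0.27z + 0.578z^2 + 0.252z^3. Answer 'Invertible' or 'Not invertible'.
\text{Invertible}

The MA(q) characteristic polynomial is P(z) = 1 + 0.27z + 0.578z^2 + 0.252z^3.
Invertibility requires all roots to lie outside the unit circle, i.e. |z| > 1 for every root.
Degree 3: look for a simple real root z0 first, then factor out (1 - z/z0) and solve the remaining quadratic.
Testing z0 = -2.5: P(-2.5) = 1 + (0.27)(-2.5) + (0.578)(-2.5)^2 + (0.252)(-2.5)^3
  = 1 + (-0.675) + (3.6125) + (-3.9375) = 0.  So z_0 = -2.5 is a root, |z_0| = 2.5.
Divide out the factor (1 + 0.4 z) = (1 - z/z0) (since 1/z0 = -0.4):
  P(z) = (1 + 0.4 z)(1 + (-0.13) z + (0.63) z^2)
  [check: z-coef -0.13 - (-0.4) = 0.27; z^2-coef 0.63 - (-0.4)(-0.13) = 0.578; z^3-coef -(-0.4)(0.63) = 0.252.]
Remaining roots from the quadratic factor 1 + (-0.13) z + (0.63) z^2:
  Set 1 + (-0.13) z + (0.63) z^2 = 0, i.e. a z^2 + b z + c = 0 with a = 0.63, b = -0.13, c = 1.
  Discriminant D = b^2 - 4ac = (-0.13)^2 - 4*(0.63)*1 = 0.0169 - (2.52) = -2.5031.
  D < 0, so the roots are the complex-conjugate pair z = (-b +/- i sqrt(-D)) / (2a) = 0.1032 +/- 1.2556i.
  For a conjugate pair |z|^2 = z * conj(z) = (product of roots) = c/a = 1/(0.63) = 1.587302, so |z| = sqrt(1.587302) = 1.2599 for both roots.
Moduli of all roots: 2.5000, 1.2599, 1.2599.
All moduli strictly greater than 1? Yes.
Verdict: Invertible.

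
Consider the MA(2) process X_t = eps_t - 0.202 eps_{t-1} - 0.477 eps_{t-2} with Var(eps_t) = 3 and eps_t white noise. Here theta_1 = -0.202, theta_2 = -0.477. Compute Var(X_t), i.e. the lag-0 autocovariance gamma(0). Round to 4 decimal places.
\gamma(0) = 3.8050

For an MA(q) process X_t = eps_t + sum_i theta_i eps_{t-i} with
Var(eps_t) = sigma^2, the variance is
  gamma(0) = sigma^2 * (1 + sum_i theta_i^2).
  sum_i theta_i^2 = (-0.202)^2 + (-0.477)^2 = 0.040804 + 0.227529 = 0.268333.
  gamma(0) = 3 * (1 + 0.268333) = 3 * 1.268333 = 3.804999, which rounds to 3.8050.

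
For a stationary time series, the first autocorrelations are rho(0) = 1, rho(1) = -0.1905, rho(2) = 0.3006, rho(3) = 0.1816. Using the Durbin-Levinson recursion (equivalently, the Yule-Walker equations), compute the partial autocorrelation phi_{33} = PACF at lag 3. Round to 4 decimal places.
\phi_{33} = 0.3090

The PACF at lag k is phi_{kk}, the last component of the solution
to the Yule-Walker system G_k phi = r_k where
  (G_k)_{ij} = rho(|i - j|), (r_k)_i = rho(i), i,j = 1..k.
Equivalently, Durbin-Levinson gives phi_{kk} iteratively:
  phi_{11} = rho(1)
  phi_{kk} = [rho(k) - sum_{j=1..k-1} phi_{k-1,j} rho(k-j)]
            / [1 - sum_{j=1..k-1} phi_{k-1,j} rho(j)],
  phi_{k,j} = phi_{k-1,j} - phi_{kk} phi_{k-1,k-j},  j = 1..k-1.
Step k = 1:
  phi_11 = rho(1) = -0.1905.
Step k = 2:
  phi_22 = [rho(2) - phi_11 rho(1)] / [1 - phi_11 rho(1)] = [0.3006 - (-0.1905)(-0.1905)] / [1 - (-0.1905)(-0.1905)]
         = 0.26430975 / 0.96370975 = 0.274263.
  Update: phi_21 = phi_11 - phi_22 phi_11 = -0.1905 - (0.274263)(-0.1905) = -0.138253.
Step k = 3:
  phi_33 = [rho(3) - phi_21 rho(2) - phi_22 rho(1)] / [1 - phi_21 rho(1) - phi_22 rho(2)]
    numerator   = 0.1816 - (-0.138253)(0.3006) - (0.274263)(-0.1905) = 0.2754059
    denominator = 1 - (-0.138253)(-0.1905) - (0.274263)(0.3006) = 0.89121941
  phi_33 = 0.2754059 / 0.89121941 = 0.309.
Therefore phi_{33} = 0.3090.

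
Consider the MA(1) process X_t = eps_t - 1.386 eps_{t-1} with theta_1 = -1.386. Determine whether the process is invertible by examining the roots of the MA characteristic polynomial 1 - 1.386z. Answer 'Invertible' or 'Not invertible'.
\text{Not invertible}

The MA(q) characteristic polynomial is P(z) = 1 - 1.386z.
Invertibility requires all roots to lie outside the unit circle, i.e. |z| > 1 for every root.
This is linear in z: 1 + (-1.386) z = 0  =>  z = -1/(-1.386) = 0.721501,  |z| = 0.721501.
Moduli of all roots: 0.7215.
All moduli strictly greater than 1? No.
Verdict: Not invertible.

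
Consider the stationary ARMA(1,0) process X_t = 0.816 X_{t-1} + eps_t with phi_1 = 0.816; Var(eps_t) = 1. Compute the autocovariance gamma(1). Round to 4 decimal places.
\gamma(1) = 2.4421

Multiply the model equation by X_{t-k} and take expectations. With theta_0 = psi_0 = 1 and psi_j the MA(infinity) weights, this gives
  gamma(k) - sum_i phi_i gamma(k-i) = c_k,
  c_k = sigma^2 * sum_{j=k..q} theta_j psi_{j-k}   (c_k = 0 for k > q),
using gamma(-m) = gamma(m).
Pure AR (q = 0): c_0 = sigma^2 = 1, c_k = 0 for k >= 1.
Equations for k = 0 and k = 1 (AR order 1):
  gamma(0) = phi_1 gamma(1) + c_0
  gamma(1) = phi_1 gamma(0) + c_1
Substituting the second into the first: gamma(0) (1 - phi_1^2) = c_0 + phi_1 c_1, so
  gamma(0) = c_0 / (1 - phi_1^2) = 1 / (1 - (0.816)^2) = 1 / 0.334144 = 2.992722.
  gamma(1) = phi_1 gamma(0) = (0.816)(2.992722) = 2.442061.
Therefore gamma(1) = 2.4421 (to 4 decimal places).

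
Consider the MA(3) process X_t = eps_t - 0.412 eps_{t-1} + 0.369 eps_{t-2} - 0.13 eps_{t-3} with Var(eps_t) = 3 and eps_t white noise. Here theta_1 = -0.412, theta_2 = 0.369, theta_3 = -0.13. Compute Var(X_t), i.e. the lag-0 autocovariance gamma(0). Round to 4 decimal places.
\gamma(0) = 3.9684

For an MA(q) process X_t = eps_t + sum_i theta_i eps_{t-i} with
Var(eps_t) = sigma^2, the variance is
  gamma(0) = sigma^2 * (1 + sum_i theta_i^2).
  sum_i theta_i^2 = (-0.412)^2 + (0.369)^2 + (-0.13)^2 = 0.169744 + 0.136161 + 0.0169 = 0.322805.
  gamma(0) = 3 * (1 + 0.322805) = 3 * 1.322805 = 3.968415, which rounds to 3.9684.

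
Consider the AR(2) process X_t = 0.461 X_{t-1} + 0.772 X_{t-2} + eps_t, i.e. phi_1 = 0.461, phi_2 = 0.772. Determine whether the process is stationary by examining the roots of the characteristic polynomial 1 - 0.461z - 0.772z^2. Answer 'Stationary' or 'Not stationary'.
\text{Not stationary}

The AR(p) characteristic polynomial is P(z) = 1 - 0.461z - 0.772z^2.
Stationarity requires all roots to lie outside the unit circle, i.e. |z| > 1 for every root.
Set 1 + (-0.461) z + (-0.772) z^2 = 0, i.e. a z^2 + b z + c = 0 with a = -0.772, b = -0.461, c = 1.
Discriminant D = b^2 - 4ac = (-0.461)^2 - 4*(-0.772)*1 = 0.212521 - (-3.088) = 3.300521.
D >= 0, so the roots are real: z = (-b +/- sqrt(D)) / (2a) = (0.461 +/- 1.816734) / (-1.544).
  z_1 = (0.461 + 1.816734) / (-1.544) = -1.4752,   |z_1| = 1.4752.
  z_2 = (0.461 - 1.816734) / (-1.544) = 0.8781,   |z_2| = 0.8781.
Moduli of all roots: 1.4752, 0.8781.
All moduli strictly greater than 1? No.
Verdict: Not stationary.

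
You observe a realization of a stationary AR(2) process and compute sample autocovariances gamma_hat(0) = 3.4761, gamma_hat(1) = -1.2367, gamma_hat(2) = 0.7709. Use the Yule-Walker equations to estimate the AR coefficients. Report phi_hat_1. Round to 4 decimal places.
\hat\phi_{1} = -0.3170

The Yule-Walker equations for an AR(p) process read, in matrix form,
  Gamma_p phi = r_p,   with   (Gamma_p)_{ij} = gamma(|i - j|),
                       (r_p)_i = gamma(i),   i,j = 1..p.
Substitute the sample gammas (Toeplitz matrix and right-hand side of size 2):
  Gamma_p = [[3.4761, -1.2367], [-1.2367, 3.4761]]
  r_p     = [-1.2367, 0.7709]
Written out:
  3.4761 phi_1 - 1.2367 phi_2 = -1.2367
  -1.2367 phi_1 + 3.4761 phi_2 = 0.7709
Solve by Cramer's rule:
  det = gamma(0)^2 - gamma(1)^2 = (3.4761)^2 - (-1.2367)^2 = 12.08327121 - 1.52942689 = 10.55384432
  phi_hat_1 = [gamma(1) gamma(0) - gamma(1) gamma(2)] / det = [(-1.2367)(3.4761) - (-1.2367)(0.7709)] / 10.55384432 = -3.34552084 / 10.55384432 = -0.317
  phi_hat_2 = [gamma(0) gamma(2) - gamma(1)^2] / det = [(3.4761)(0.7709) - (-1.2367)^2] / 10.55384432 = 1.1502986 / 10.55384432 = 0.109
So phi_hat = [-0.3170, 0.1090].
Therefore phi_hat_1 = -0.3170.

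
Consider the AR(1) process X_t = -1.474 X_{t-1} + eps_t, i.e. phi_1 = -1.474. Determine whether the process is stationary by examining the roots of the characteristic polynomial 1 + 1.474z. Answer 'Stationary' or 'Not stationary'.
\text{Not stationary}

The AR(p) characteristic polynomial is P(z) = 1 + 1.474z.
Stationarity requires all roots to lie outside the unit circle, i.e. |z| > 1 for every root.
This is linear in z: 1 + (1.474) z = 0  =>  z = -1/(1.474) = -0.678426,  |z| = 0.678426.
Moduli of all roots: 0.6784.
All moduli strictly greater than 1? No.
Verdict: Not stationary.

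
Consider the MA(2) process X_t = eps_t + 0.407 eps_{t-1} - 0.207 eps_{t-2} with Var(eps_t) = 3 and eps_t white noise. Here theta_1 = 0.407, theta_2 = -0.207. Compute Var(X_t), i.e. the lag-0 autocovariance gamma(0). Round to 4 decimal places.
\gamma(0) = 3.6255

For an MA(q) process X_t = eps_t + sum_i theta_i eps_{t-i} with
Var(eps_t) = sigma^2, the variance is
  gamma(0) = sigma^2 * (1 + sum_i theta_i^2).
  sum_i theta_i^2 = (0.407)^2 + (-0.207)^2 = 0.165649 + 0.042849 = 0.208498.
  gamma(0) = 3 * (1 + 0.208498) = 3 * 1.208498 = 3.625494, which rounds to 3.6255.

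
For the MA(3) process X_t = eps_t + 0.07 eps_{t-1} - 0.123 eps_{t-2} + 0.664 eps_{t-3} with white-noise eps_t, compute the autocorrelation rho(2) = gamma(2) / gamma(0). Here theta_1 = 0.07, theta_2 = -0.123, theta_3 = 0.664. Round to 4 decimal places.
\rho(2) = -0.0524

For an MA(q) process with theta_0 = 1, the autocovariance is
  gamma(k) = sigma^2 * sum_{i=0..q-k} theta_i * theta_{i+k},
and rho(k) = gamma(k) / gamma(0). Sigma^2 cancels.
  numerator   = (1)*(-0.123) + (0.07)*(0.664) = -0.07652.
  denominator = (1)^2 + (0.07)^2 + (-0.123)^2 + (0.664)^2 = 1.460925.
  rho(2) = -0.07652 / 1.460925 = -0.0524.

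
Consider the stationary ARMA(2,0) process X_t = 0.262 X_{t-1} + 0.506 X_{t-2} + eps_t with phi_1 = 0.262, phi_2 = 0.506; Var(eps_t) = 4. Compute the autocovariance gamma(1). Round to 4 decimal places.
\gamma(1) = 3.9676

Multiply the model equation by X_{t-k} and take expectations. With theta_0 = psi_0 = 1 and psi_j the MA(infinity) weights, this gives
  gamma(k) - sum_i phi_i gamma(k-i) = c_k,
  c_k = sigma^2 * sum_{j=k..q} theta_j psi_{j-k}   (c_k = 0 for k > q),
using gamma(-m) = gamma(m).
Pure AR (q = 0): c_0 = sigma^2 = 4, c_k = 0 for k >= 1.
Equations for k = 0, 1, 2 (AR order 2, c_2 = 0):
  (E0) gamma(0) = phi_1 gamma(1) + phi_2 gamma(2) + c_0
  (E1) gamma(1) = phi_1 gamma(0) + phi_2 gamma(1) + c_1
  (E2) gamma(2) = phi_1 gamma(1) + phi_2 gamma(0)
From (E1): gamma(1) = A gamma(0) + B with
  A = phi_1 / (1 - phi_2) = 0.262 / 0.494 = 0.530364,   B = c_1 / (1 - phi_2) = 0 / 0.494 = 0.
Insert (E2) into (E0): gamma(0) (1 - phi_2^2) = phi_1 (1 + phi_2) gamma(1) + c_0.
  phi_1 (1 + phi_2) = (0.262)(1.506) = 0.394572,   1 - phi_2^2 = 0.743964.
Replace gamma(1) by A gamma(0) + B and collect gamma(0):
  gamma(0) [0.743964 - (0.394572)(0.530364)] = c_0 = 4
  gamma(0) * 0.534697 = 4
  gamma(0) = 4 / 0.534697 = 7.480871.
  gamma(1) = A gamma(0) = (0.530364)(7.480871) = 3.967588.
Therefore gamma(1) = 3.9676 (to 4 decimal places).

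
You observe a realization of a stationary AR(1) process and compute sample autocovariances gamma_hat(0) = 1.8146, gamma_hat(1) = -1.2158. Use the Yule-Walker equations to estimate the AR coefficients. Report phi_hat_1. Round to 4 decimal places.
\hat\phi_{1} = -0.6700

The Yule-Walker equations for an AR(p) process read, in matrix form,
  Gamma_p phi = r_p,   with   (Gamma_p)_{ij} = gamma(|i - j|),
                       (r_p)_i = gamma(i),   i,j = 1..p.
Substitute the sample gammas (Toeplitz matrix and right-hand side of size 1):
  Gamma_p = [[1.8146]]
  r_p     = [-1.2158]
With p = 1 this is the single equation gamma(0) phi_1 = gamma(1):
  phi_hat_1 = gamma(1) / gamma(0) = -1.2158 / 1.8146 = -0.6700.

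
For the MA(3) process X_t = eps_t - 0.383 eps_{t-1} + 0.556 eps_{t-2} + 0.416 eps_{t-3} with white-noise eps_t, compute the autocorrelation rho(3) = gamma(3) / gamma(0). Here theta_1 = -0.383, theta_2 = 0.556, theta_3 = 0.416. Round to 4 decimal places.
\rho(3) = 0.2554

For an MA(q) process with theta_0 = 1, the autocovariance is
  gamma(k) = sigma^2 * sum_{i=0..q-k} theta_i * theta_{i+k},
and rho(k) = gamma(k) / gamma(0). Sigma^2 cancels.
  numerator   = (1)*(0.416) = 0.416.
  denominator = (1)^2 + (-0.383)^2 + (0.556)^2 + (0.416)^2 = 1.628881.
  rho(3) = 0.416 / 1.628881 = 0.2554.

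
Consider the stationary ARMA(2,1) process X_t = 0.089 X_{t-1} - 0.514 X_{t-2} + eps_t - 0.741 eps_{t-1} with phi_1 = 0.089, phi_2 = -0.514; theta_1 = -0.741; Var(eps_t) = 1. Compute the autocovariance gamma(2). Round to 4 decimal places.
\gamma(2) = -1.0579

Multiply the model equation by X_{t-k} and take expectations. With theta_0 = psi_0 = 1 and psi_j the MA(infinity) weights, this gives
  gamma(k) - sum_i phi_i gamma(k-i) = c_k,
  c_k = sigma^2 * sum_{j=k..q} theta_j psi_{j-k}   (c_k = 0 for k > q),
using gamma(-m) = gamma(m).
psi-weights needed (psi_j = theta_j + sum_i phi_i psi_{j-i}):
  psi_1 = theta_1 + phi_1 = -0.741 + (0.089) = -0.652
Right-hand sides:
  c_0 = sigma^2 (1 + theta_1 psi_1) = 1 * (1 + (-0.741)(-0.652)) = 1 * 1.483132 = 1.483132
  c_1 = sigma^2 theta_1 = 1 * (-0.741) = -0.741
  c_2 = 0
Equations for k = 0, 1, 2 (AR order 2, c_2 = 0):
  (E0) gamma(0) = phi_1 gamma(1) + phi_2 gamma(2) + c_0
  (E1) gamma(1) = phi_1 gamma(0) + phi_2 gamma(1) + c_1
  (E2) gamma(2) = phi_1 gamma(1) + phi_2 gamma(0)
From (E1): gamma(1) = A gamma(0) + B with
  A = phi_1 / (1 - phi_2) = 0.089 / 1.514 = 0.058785,   B = c_1 / (1 - phi_2) = -0.741 / 1.514 = -0.489432.
Insert (E2) into (E0): gamma(0) (1 - phi_2^2) = phi_1 (1 + phi_2) gamma(1) + c_0.
  phi_1 (1 + phi_2) = (0.089)(0.486) = 0.043254,   1 - phi_2^2 = 0.735804.
Replace gamma(1) by A gamma(0) + B and collect gamma(0):
  gamma(0) [0.735804 - (0.043254)(0.058785)] = (0.043254)(-0.489432) + 1.483132
  gamma(0) * 0.733261 = 1.461962
  gamma(0) = 1.461962 / 0.733261 = 1.99378.
  gamma(1) = A gamma(0) + B = (0.058785)(1.99378) + (-0.489432) = -0.372228.
  gamma(2) = phi_1 gamma(1) + phi_2 gamma(0) = (0.089)(-0.372228) + (-0.514)(1.99378) = -1.057931.
Therefore gamma(2) = -1.0579 (to 4 decimal places).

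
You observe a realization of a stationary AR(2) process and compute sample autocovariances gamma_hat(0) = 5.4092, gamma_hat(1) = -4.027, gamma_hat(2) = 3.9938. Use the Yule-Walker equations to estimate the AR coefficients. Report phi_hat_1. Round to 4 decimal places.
\hat\phi_{1} = -0.4370

The Yule-Walker equations for an AR(p) process read, in matrix form,
  Gamma_p phi = r_p,   with   (Gamma_p)_{ij} = gamma(|i - j|),
                       (r_p)_i = gamma(i),   i,j = 1..p.
Substitute the sample gammas (Toeplitz matrix and right-hand side of size 2):
  Gamma_p = [[5.4092, -4.027], [-4.027, 5.4092]]
  r_p     = [-4.027, 3.9938]
Written out:
  5.4092 phi_1 - 4.027 phi_2 = -4.027
  -4.027 phi_1 + 5.4092 phi_2 = 3.9938
Solve by Cramer's rule:
  det = gamma(0)^2 - gamma(1)^2 = (5.4092)^2 - (-4.027)^2 = 29.25944464 - 16.216729 = 13.04271564
  phi_hat_1 = [gamma(1) gamma(0) - gamma(1) gamma(2)] / det = [(-4.027)(5.4092) - (-4.027)(3.9938)] / 13.04271564 = -5.6998158 / 13.04271564 = -0.437
  phi_hat_2 = [gamma(0) gamma(2) - gamma(1)^2] / det = [(5.4092)(3.9938) - (-4.027)^2] / 13.04271564 = 5.38653396 / 13.04271564 = 0.413
So phi_hat = [-0.4370, 0.4130].
Therefore phi_hat_1 = -0.4370.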